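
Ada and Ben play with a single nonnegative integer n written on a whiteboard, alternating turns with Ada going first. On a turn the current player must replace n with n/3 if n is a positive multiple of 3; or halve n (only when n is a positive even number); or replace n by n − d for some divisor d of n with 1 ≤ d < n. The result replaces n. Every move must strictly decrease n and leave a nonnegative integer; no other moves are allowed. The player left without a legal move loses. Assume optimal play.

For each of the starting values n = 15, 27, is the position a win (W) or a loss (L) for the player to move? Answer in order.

15: L, 27: W

Positions with no move are L. A position that does have a move is losing for the player to move precisely when every available move leads to a winning position for the opponent. Fill in the labels:
n=0: no move → L
n=1: no move → L
n=2: can move to 1, which is L ⇒ W
n=3: can move to 1, which is L ⇒ W
n=4: moves to 2(W), 3(W); every one is W ⇒ L
n=5: can move to 4, which is L ⇒ W
n=6: can move to 4, which is L ⇒ W
n=7: the only move is to 6(W), a W ⇒ L
n=8: can move to 4, which is L ⇒ W
n=9: moves to 3(W), 6(W), 8(W); every one is W ⇒ L
n=10: can move to 9, which is L ⇒ W
n=11: the only move is to 10(W), a W ⇒ L
n=12: can move to 4, which is L ⇒ W
n=13: the only move is to 12(W), a W ⇒ L
n=14: can move to 7, which is L ⇒ W
n=15: moves to 5(W), 10(W), 12(W), 14(W); every one is W ⇒ L
n=16: can move to 15, which is L ⇒ W
n=17: the only move is to 16(W), a W ⇒ L
n=18: can move to 9, which is L ⇒ W
n=19: the only move is to 18(W), a W ⇒ L
n=20: can move to 15, which is L ⇒ W
n=21: can move to 7, which is L ⇒ W
n=22: can move to 11, which is L ⇒ W
n=23: the only move is to 22(W), a W ⇒ L
n=24: can move to 23, which is L ⇒ W
n=25: moves to 20(W), 24(W); every one is W ⇒ L
n=26: can move to 13, which is L ⇒ W
n=27: can move to 9, which is L ⇒ W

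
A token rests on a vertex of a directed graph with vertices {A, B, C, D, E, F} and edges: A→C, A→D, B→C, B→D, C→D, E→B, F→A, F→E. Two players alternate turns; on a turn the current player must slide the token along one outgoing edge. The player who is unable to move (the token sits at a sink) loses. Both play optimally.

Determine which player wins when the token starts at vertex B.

The first player wins.

Compute win/loss labels from the base case upward. A position with no move is L. Any other position is W if it can reach an L in one move, else L.
Every edge goes from a vertex to one that appears earlier in the order D, C, B, E, A, F, so processing vertices in that order labels each vertex after all of its successors.
D: no outgoing edge → L
C: →D(L), so W
B: →D(L), so W
E: →B(W) only, which is W, so L
A: →D(L), so W
F: →E(L), so W
From B the player to move can move to D, reaching an L position.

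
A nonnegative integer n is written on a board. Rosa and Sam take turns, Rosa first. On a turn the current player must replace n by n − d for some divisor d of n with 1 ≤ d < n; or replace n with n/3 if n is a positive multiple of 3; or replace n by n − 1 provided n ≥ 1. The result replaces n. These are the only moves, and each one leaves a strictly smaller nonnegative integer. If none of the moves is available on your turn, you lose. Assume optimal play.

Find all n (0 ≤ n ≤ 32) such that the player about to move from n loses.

Label each position W (a win for the player to move) or L (a loss). A position with no legal move is L; any other position is W exactly when some move reaches an L, and L when every move reaches a W.
n=0: no move → L
n=1: W (go to 0, an L position)
n=2: L (sole option 1(W) is W)
n=3: W (go to 2, an L position)
n=4: W (go to 2, an L position)
n=5: L (sole option 4(W) is W)
n=6: W (go to 2, an L position)
n=7: L (sole option 6(W) is W)
n=8: W (go to 7, an L position)
n=9: L (options 3(W), 6(W), 8(W) are all W)
n=10: W (go to 5, an L position)
n=11: L (sole option 10(W) is W)
n=12: W (go to 9, an L position)
n=13: L (sole option 12(W) is W)
n=14: W (go to 7, an L position)
n=15: W (go to 5, an L position)
n=16: L (options 8(W), 12(W), 14(W), 15(W) are all W)
n=17: W (go to 16, an L position)
n=18: W (go to 9, an L position)
n=19: L (sole option 18(W) is W)
n=20: W (go to 16, an L position)
n=21: W (go to 7, an L position)
n=22: W (go to 11, an L position)
n=23: L (sole option 22(W) is W)
n=24: W (go to 16, an L position)
n=25: L (options 20(W), 24(W) are all W)
n=26: W (go to 13, an L position)
n=27: W (go to 9, an L position)
n=28: L (options 14(W), 21(W), 24(W), 26(W), 27(W) are all W)
n=29: W (go to 28, an L position)
n=30: W (go to 25, an L position)
n=31: L (sole option 30(W) is W)
n=32: W (go to 16, an L position)
The losing starting values of n are exactly the entries labelled L in this table (13 of them).

0, 2, 5, 7, 9, 11, 13, 16, 19, 23, 25, 28, 31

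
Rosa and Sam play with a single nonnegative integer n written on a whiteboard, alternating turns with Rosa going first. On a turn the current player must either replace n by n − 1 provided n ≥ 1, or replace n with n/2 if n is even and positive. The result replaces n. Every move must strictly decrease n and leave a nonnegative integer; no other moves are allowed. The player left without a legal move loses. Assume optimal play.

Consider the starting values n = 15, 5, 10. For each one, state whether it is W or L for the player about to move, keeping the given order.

15: L, 5: L, 10: W

Work bottom-up. With no move the player to move loses. Otherwise the position is W if at least one move leads to an L position for the opponent, and L if every move leads to a W.
n=0: no move → L
n=1: can move to 0, which is L ⇒ W
n=2: the only move is to 1(W), a W ⇒ L
n=3: can move to 2, which is L ⇒ W
n=4: can move to 2, which is L ⇒ W
n=5: the only move is to 4(W), a W ⇒ L
n=6: can move to 5, which is L ⇒ W
n=7: the only move is to 6(W), a W ⇒ L
n=8: can move to 7, which is L ⇒ W
n=9: the only move is to 8(W), a W ⇒ L
n=10: can move to 5, which is L ⇒ W
n=11: the only move is to 10(W), a W ⇒ L
n=12: can move to 11, which is L ⇒ W
n=13: the only move is to 12(W), a W ⇒ L
n=14: can move to 7, which is L ⇒ W
n=15: the only move is to 14(W), a W ⇒ L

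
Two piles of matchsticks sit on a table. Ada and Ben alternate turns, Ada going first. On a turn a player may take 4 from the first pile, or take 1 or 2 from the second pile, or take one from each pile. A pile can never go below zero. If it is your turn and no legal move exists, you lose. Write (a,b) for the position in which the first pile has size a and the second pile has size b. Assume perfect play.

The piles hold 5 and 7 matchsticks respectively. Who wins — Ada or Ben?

Ben wins.

Positions with no move are L. A position that does have a move is losing for the player to move precisely when every available move leads to a winning position for the opponent. Fill in the labels:
No move ever increases a pile, so every position that can arise here has a ≤ 5 and b ≤ 7; it is enough to label the cells with 0 ≤ a ≤ 5 and 0 ≤ b ≤ 7.
Every move lowers a or b (never raises either), so fill the grid row by row in increasing a, and left to right within a row: each cell's successors are then already labelled.
      b=0  b=1  b=2  b=3  b=4  b=5  b=6  b=7
a=0:    L    W    W    L    W    W    L    W
a=1:    L    W    W    L    W    W    L    W
a=2:    L    W    W    L    W    W    L    W
a=3:    L    W    W    L    W    W    L    W
a=4:    W    W    L    W    W    L    W    W
a=5:    W    L    W    W    L    W    W    L
Cells with no legal move (terminal, hence L): (0,0), (1,0), (2,0), (3,0).
The remaining L cells, each justified by listing all of its moves:
(0,3): →(0,2)(W), (0,1)(W) — all W, so L
(0,6): →(0,5)(W), (0,4)(W) — all W, so L
(1,3): →(1,2)(W), (1,1)(W), (0,2)(W) — all W, so L
(1,6): →(1,5)(W), (1,4)(W), (0,5)(W) — all W, so L
(2,3): →(2,2)(W), (2,1)(W), (1,2)(W) — all W, so L
(2,6): →(2,5)(W), (2,4)(W), (1,5)(W) — all W, so L
(3,3): →(3,2)(W), (3,1)(W), (2,2)(W) — all W, so L
(3,6): →(3,5)(W), (3,4)(W), (2,5)(W) — all W, so L
(4,2): →(0,2)(W), (4,1)(W), (4,0)(W), (3,1)(W) — all W, so L
(4,5): →(0,5)(W), (4,4)(W), (4,3)(W), (3,4)(W) — all W, so L
(5,1): →(1,1)(W), (5,0)(W), (4,0)(W) — all W, so L
(5,4): →(1,4)(W), (5,3)(W), (5,2)(W), (4,3)(W) — all W, so L
(5,7): →(1,7)(W), (5,6)(W), (5,5)(W), (4,6)(W) — all W, so L
Every other cell has at least one move into one of the L cells above, so it is W.
Every move from (5,7) reaches a W position, so the mover loses.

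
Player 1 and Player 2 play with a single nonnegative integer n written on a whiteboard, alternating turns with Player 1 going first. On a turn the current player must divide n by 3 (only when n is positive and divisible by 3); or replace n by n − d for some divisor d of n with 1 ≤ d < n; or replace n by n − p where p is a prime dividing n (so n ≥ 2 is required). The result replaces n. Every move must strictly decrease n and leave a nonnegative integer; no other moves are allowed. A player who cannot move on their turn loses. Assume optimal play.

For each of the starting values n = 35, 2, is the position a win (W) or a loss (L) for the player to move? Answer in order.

Compute win/loss labels from the base case upward. A position with no move is L. Any other position is W if it can reach an L in one move, else L.
n=0: no move → L
n=1: no move → L
n=2: W (go to 0, an L position)
n=3: W (go to 0, an L position)
n=4: L (options 2(W), 3(W) are all W)
n=5: W (go to 0, an L position)
n=6: W (go to 4, an L position)
n=7: W (go to 0, an L position)
n=8: W (go to 4, an L position)
n=9: L (options 3(W), 6(W), 8(W) are all W)
n=10: W (go to 9, an L position)
n=11: W (go to 0, an L position)
n=12: W (go to 4, an L position)
n=13: W (go to 0, an L position)
n=14: L (options 7(W), 12(W), 13(W) are all W)
n=15: W (go to 14, an L position)
n=16: W (go to 14, an L position)
n=17: W (go to 0, an L position)
n=18: W (go to 9, an L position)
n=19: W (go to 0, an L position)
n=20: L (options 10(W), 15(W), 16(W), 18(W), 19(W) are all W)
n=21: W (go to 14, an L position)
n=22: W (go to 20, an L position)
n=23: W (go to 0, an L position)
n=24: W (go to 20, an L position)
n=25: W (go to 20, an L position)
n=26: L (options 13(W), 24(W), 25(W) are all W)
n=27: W (go to 9, an L position)
n=28: W (go to 14, an L position)
n=29: W (go to 0, an L position)
n=30: W (go to 20, an L position)
n=31: W (go to 0, an L position)
n=32: L (options 16(W), 24(W), 28(W), 30(W), 31(W) are all W)
n=33: W (go to 32, an L position)
n=34: W (go to 32, an L position)
n=35: L (options 28(W), 30(W), 34(W) are all W)

35: L, 2: W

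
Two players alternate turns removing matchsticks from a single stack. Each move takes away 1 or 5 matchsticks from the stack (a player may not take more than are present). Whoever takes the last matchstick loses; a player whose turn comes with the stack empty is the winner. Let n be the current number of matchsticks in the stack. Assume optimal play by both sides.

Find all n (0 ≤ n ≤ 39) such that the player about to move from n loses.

1, 3, 5, 7, 9, 11, 13, 15, 17, 19, 21, 23, 25, 27, 29, 31, 33, 35, 37, 39

Use the standard recursion: the mover wins at a terminal position; elsewhere, the mover wins exactly when some move hands the opponent an L position.
n=0: no move; the opponent has just taken the last matchstick and therefore loses → W
n=1: L (sole option 0(W) is W)
n=2: W (go to 1, an L position)
n=3: L (sole option 2(W) is W)
n=4: W (go to 3, an L position)
n=5: L (options 4(W), 0(W) are all W)
n=6: W (go to 5, an L position)
n=7: L (options 6(W), 2(W) are all W)
n=8: W (go to 7, an L position)
n=9: L (options 8(W), 4(W) are all W)
n=10: W (go to 9, an L position)
n=11: L (options 10(W), 6(W) are all W)
n=12: W (go to 11, an L position)
n=13: L (options 12(W), 8(W) are all W)
n=14: W (go to 13, an L position)
n=15: L (options 14(W), 10(W) are all W)
n=16: W (go to 15, an L position)
n=17: L (options 16(W), 12(W) are all W)
n=18: W (go to 17, an L position)
n=19: L (options 18(W), 14(W) are all W)
n=20: W (go to 19, an L position)
n=21: L (options 20(W), 16(W) are all W)
n=22: W (go to 21, an L position)
n=23: L (options 22(W), 18(W) are all W)
n=24: W (go to 23, an L position)
n=25: L (options 24(W), 20(W) are all W)
n=26: W (go to 25, an L position)
n=27: L (options 26(W), 22(W) are all W)
n=28: W (go to 27, an L position)
n=29: L (options 28(W), 24(W) are all W)
n=30: W (go to 29, an L position)
n=31: L (options 30(W), 26(W) are all W)
n=32: W (go to 31, an L position)
n=33: L (options 32(W), 28(W) are all W)
n=34: W (go to 33, an L position)
n=35: L (options 34(W), 30(W) are all W)
n=36: W (go to 35, an L position)
n=37: L (options 36(W), 32(W) are all W)
n=38: W (go to 37, an L position)
n=39: L (options 38(W), 34(W) are all W)
Reading off the rows marked L gives the requested list; there are 20 such values of n.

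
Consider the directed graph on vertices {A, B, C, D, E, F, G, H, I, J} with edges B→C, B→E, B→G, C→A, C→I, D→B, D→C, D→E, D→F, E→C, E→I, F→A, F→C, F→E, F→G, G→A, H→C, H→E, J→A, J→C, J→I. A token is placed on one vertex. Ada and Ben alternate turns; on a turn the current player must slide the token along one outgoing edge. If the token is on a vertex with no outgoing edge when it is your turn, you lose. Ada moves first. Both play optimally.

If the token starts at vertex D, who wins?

Ada wins.

Build the W/L table. Terminal = L. A non-terminal position is W if it has a move to some L; otherwise it is L.
Every edge goes from a vertex to one that appears earlier in the order I, A, C, J, G, E, B, F, D, H, so processing vertices in that order labels each vertex after all of its successors.
I: no outgoing edge → L
A: no outgoing edge → L
C: W (go to A, an L position)
J: W (go to A, an L position)
G: W (go to A, an L position)
E: W (go to I, an L position)
B: L (options E(W), G(W), C(W) are all W)
F: W (go to A, an L position)
D: W (go to B, an L position)
H: L (options E(W), C(W) are all W)
The starting position D is W: Ada should move to B, handing over an L position.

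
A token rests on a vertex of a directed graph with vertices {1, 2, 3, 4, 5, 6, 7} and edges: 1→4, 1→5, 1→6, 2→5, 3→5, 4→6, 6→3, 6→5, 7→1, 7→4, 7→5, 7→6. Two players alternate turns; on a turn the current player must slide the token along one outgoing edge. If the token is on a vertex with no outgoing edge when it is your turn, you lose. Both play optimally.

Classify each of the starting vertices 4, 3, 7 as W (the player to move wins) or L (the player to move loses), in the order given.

4: L, 3: W, 7: W

Label each position W (a win for the player to move) or L (a loss). A position with no legal move is L; any other position is W exactly when some move reaches an L, and L when every move reaches a W.
Every edge goes from a vertex to one that appears earlier in the order 5, 3, 6, 2, 4, 1, 7, so processing vertices in that order labels each vertex after all of its successors.
5: no outgoing edge → L
3: reaches L-position 5 → W
6: reaches L-position 5 → W
2: reaches L-position 5 → W
4: only reaches 6(W), which is W → L
1: reaches L-position 4 → W
7: reaches L-position 4 → W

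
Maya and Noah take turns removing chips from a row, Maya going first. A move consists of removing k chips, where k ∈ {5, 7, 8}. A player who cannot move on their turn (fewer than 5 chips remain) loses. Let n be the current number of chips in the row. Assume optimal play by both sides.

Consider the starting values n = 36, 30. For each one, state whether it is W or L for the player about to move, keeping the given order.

Classify positions by backward induction: terminal positions (no move available) are L. From any other position, the mover wins iff some move reaches an L.
n=0: no move → L
n=1: no move → L
n=2: no move → L
n=3: no move → L
n=4: no move → L
n=5: can move to 0, which is L ⇒ W
n=6: can move to 1, which is L ⇒ W
n=7: can move to 2, which is L ⇒ W
n=8: can move to 3, which is L ⇒ W
n=9: can move to 4, which is L ⇒ W
n=10: can move to 3, which is L ⇒ W
n=11: can move to 4, which is L ⇒ W
n=12: can move to 4, which is L ⇒ W
n=13: moves to 8(W), 6(W), 5(W); every one is W ⇒ L
n=14: moves to 9(W), 7(W), 6(W); every one is W ⇒ L
n=15: moves to 10(W), 8(W), 7(W); every one is W ⇒ L
n=16: moves to 11(W), 9(W), 8(W); every one is W ⇒ L
n=17: moves to 12(W), 10(W), 9(W); every one is W ⇒ L
n=18: can move to 13, which is L ⇒ W
n=19: can move to 14, which is L ⇒ W
n=20: can move to 15, which is L ⇒ W
n=21: can move to 16, which is L ⇒ W
n=22: can move to 17, which is L ⇒ W
n=23: can move to 16, which is L ⇒ W
n=24: can move to 17, which is L ⇒ W
n=25: can move to 17, which is L ⇒ W
n=26: moves to 21(W), 19(W), 18(W); every one is W ⇒ L
n=27: moves to 22(W), 20(W), 19(W); every one is W ⇒ L
n=28: moves to 23(W), 21(W), 20(W); every one is W ⇒ L
n=29: moves to 24(W), 22(W), 21(W); every one is W ⇒ L
n=30: moves to 25(W), 23(W), 22(W); every one is W ⇒ L
n=31: can move to 26, which is L ⇒ W
n=32: can move to 27, which is L ⇒ W
n=33: can move to 28, which is L ⇒ W
n=34: can move to 29, which is L ⇒ W
n=35: can move to 30, which is L ⇒ W
n=36: can move to 29, which is L ⇒ W

36: W, 30: L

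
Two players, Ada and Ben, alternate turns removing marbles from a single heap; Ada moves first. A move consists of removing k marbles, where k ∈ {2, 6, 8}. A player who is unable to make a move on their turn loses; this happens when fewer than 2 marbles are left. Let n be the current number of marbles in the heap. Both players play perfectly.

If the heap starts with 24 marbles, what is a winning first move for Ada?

Remove 6, leaving 18.

Compute win/loss labels from the base case upward. A position with no move is L. Any other position is W if it can reach an L in one move, else L.
n=0: no move → L
n=1: no move → L
n=2: reaches L-position 0 → W
n=3: reaches L-position 1 → W
n=4: only reaches 2(W), which is W → L
n=5: only reaches 3(W), which is W → L
n=6: reaches L-position 4 → W
n=7: reaches L-position 5 → W
n=8: reaches L-position 0 → W
n=9: reaches L-position 1 → W
n=10: reaches L-position 4 → W
n=11: reaches L-position 5 → W
n=12: reaches L-position 4 → W
n=13: reaches L-position 5 → W
n=14: only reaches 12(W), 8(W), 6(W), all W → L
n=15: only reaches 13(W), 9(W), 7(W), all W → L
n=16: reaches L-position 14 → W
n=17: reaches L-position 15 → W
n=18: only reaches 16(W), 12(W), 10(W), all W → L
n=19: only reaches 17(W), 13(W), 11(W), all W → L
n=20: reaches L-position 18 → W
n=21: reaches L-position 19 → W
n=22: reaches L-position 14 → W
n=23: reaches L-position 15 → W
n=24: reaches L-position 18 → W
From 24, the L positions reachable in one move are: 18.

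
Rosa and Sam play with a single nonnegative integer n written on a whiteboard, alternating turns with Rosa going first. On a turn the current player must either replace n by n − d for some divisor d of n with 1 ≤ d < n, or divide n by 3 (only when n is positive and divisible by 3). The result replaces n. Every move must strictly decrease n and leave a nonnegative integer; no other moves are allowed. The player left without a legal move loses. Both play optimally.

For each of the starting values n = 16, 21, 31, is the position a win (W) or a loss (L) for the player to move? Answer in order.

Work bottom-up. With no move the player to move loses. Otherwise the position is W if at least one move leads to an L position for the opponent, and L if every move leads to a W.
n=0: no move → L
n=1: no move → L
n=2: →1(L), so W
n=3: →1(L), so W
n=4: →2(W), 3(W) — all W, so L
n=5: →4(L), so W
n=6: →4(L), so W
n=7: →6(W) only, which is W, so L
n=8: →4(L), so W
n=9: →3(W), 6(W), 8(W) — all W, so L
n=10: →9(L), so W
n=11: →10(W) only, which is W, so L
n=12: →4(L), so W
n=13: →12(W) only, which is W, so L
n=14: →7(L), so W
n=15: →5(W), 10(W), 12(W), 14(W) — all W, so L
n=16: →15(L), so W
n=17: →16(W) only, which is W, so L
n=18: →9(L), so W
n=19: →18(W) only, which is W, so L
n=20: →15(L), so W
n=21: →7(L), so W
n=22: →11(L), so W
n=23: →22(W) only, which is W, so L
n=24: →23(L), so W
n=25: →20(W), 24(W) — all W, so L
n=26: →13(L), so W
n=27: →9(L), so W
n=28: →14(W), 21(W), 24(W), 26(W), 27(W) — all W, so L
n=29: →28(L), so W
n=30: →15(L), so W
n=31: →30(W) only, which is W, so L

16: W, 21: W, 31: L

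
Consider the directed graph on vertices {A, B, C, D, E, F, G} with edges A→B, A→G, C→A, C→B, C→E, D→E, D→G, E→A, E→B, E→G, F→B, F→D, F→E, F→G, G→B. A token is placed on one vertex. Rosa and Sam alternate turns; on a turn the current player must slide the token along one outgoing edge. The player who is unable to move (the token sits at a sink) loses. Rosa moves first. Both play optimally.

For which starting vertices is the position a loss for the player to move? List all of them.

Work bottom-up. With no move the player to move loses. Otherwise the position is W if at least one move leads to an L position for the opponent, and L if every move leads to a W.
Every edge goes from a vertex to one that appears earlier in the order B, G, A, E, D, C, F, so processing vertices in that order labels each vertex after all of its successors.
B: no outgoing edge → L
G: →B(L), so W
A: →B(L), so W
E: →B(L), so W
D: →E(W), G(W) — all W, so L
C: →B(L), so W
F: →D(L), so W
The losing starting vertices are exactly the entries labelled L in this table (2 of them).

B, D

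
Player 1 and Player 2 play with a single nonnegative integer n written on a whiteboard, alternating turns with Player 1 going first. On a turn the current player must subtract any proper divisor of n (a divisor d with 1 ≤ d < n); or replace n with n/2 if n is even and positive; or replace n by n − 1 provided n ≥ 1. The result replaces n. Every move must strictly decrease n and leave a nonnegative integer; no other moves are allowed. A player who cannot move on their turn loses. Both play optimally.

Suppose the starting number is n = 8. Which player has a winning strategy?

Positions with no move are L. A position that does have a move is losing for the player to move precisely when every available move leads to a winning position for the opponent. Fill in the labels:
n=0: no move → L
n=1: →0(L), so W
n=2: →1(W) only, which is W, so L
n=3: →2(L), so W
n=4: →2(L), so W
n=5: →4(W) only, which is W, so L
n=6: →5(L), so W
n=7: →6(W) only, which is W, so L
n=8: →7(L), so W
The starting position 8 is W: Player 1 should move to 7, handing over an L position.

Player 1 wins.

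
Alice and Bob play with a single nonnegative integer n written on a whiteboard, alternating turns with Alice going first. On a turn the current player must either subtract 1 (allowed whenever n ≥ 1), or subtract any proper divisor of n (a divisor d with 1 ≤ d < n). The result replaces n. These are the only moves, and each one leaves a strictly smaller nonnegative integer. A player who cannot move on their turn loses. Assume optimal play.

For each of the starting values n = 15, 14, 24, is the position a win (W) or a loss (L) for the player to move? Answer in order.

Build the W/L table. Terminal = L. A non-terminal position is W if it has a move to some L; otherwise it is L.
n=0: no move → L
n=1: reaches L-position 0 → W
n=2: only reaches 1(W), which is W → L
n=3: reaches L-position 2 → W
n=4: reaches L-position 2 → W
n=5: only reaches 4(W), which is W → L
n=6: reaches L-position 5 → W
n=7: only reaches 6(W), which is W → L
n=8: reaches L-position 7 → W
n=9: only reaches 6(W), 8(W), all W → L
n=10: reaches L-position 5 → W
n=11: only reaches 10(W), which is W → L
n=12: reaches L-position 9 → W
n=13: only reaches 12(W), which is W → L
n=14: reaches L-position 7 → W
n=15: only reaches 10(W), 12(W), 14(W), all W → L
n=16: reaches L-position 15 → W
n=17: only reaches 16(W), which is W → L
n=18: reaches L-position 9 → W
n=19: only reaches 18(W), which is W → L
n=20: reaches L-position 15 → W
n=21: only reaches 14(W), 18(W), 20(W), all W → L
n=22: reaches L-position 11 → W
n=23: only reaches 22(W), which is W → L
n=24: reaches L-position 21 → W

15: L, 14: W, 24: W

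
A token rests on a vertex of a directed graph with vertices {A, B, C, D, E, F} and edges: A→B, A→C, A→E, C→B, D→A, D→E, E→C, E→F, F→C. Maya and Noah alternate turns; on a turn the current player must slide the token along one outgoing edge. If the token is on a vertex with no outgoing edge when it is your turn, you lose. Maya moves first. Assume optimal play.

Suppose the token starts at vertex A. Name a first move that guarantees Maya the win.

Positions with no move are L. A position that does have a move is losing for the player to move precisely when every available move leads to a winning position for the opponent. Fill in the labels:
Every edge goes from a vertex to one that appears earlier in the order B, C, F, E, A, D, so processing vertices in that order labels each vertex after all of its successors.
B: no outgoing edge → L
C: reaches L-position B → W
F: only reaches C(W), which is W → L
E: reaches L-position F → W
A: reaches L-position B → W
D: only reaches A(W), E(W), all W → L
From A, the L positions reachable in one move are: B.

Move to B.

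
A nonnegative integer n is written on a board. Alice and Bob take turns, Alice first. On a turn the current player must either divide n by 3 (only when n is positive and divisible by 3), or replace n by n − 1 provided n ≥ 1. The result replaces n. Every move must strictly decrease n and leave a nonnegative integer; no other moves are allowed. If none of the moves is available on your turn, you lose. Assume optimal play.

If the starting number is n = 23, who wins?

Alice wins.

Build the W/L table. Terminal = L. A non-terminal position is W if it has a move to some L; otherwise it is L.
n=0: no move → L
n=1: →0(L), so W
n=2: →1(W) only, which is W, so L
n=3: →2(L), so W
n=4: →3(W) only, which is W, so L
n=5: →4(L), so W
n=6: →2(L), so W
n=7: →6(W) only, which is W, so L
n=8: →7(L), so W
n=9: →3(W), 8(W) — all W, so L
n=10: →9(L), so W
n=11: →10(W) only, which is W, so L
n=12: →4(L), so W
n=13: →12(W) only, which is W, so L
n=14: →13(L), so W
n=15: →5(W), 14(W) — all W, so L
n=16: →15(L), so W
n=17: →16(W) only, which is W, so L
n=18: →17(L), so W
n=19: →18(W) only, which is W, so L
n=20: →19(L), so W
n=21: →7(L), so W
n=22: →21(W) only, which is W, so L
n=23: →22(L), so W
The starting position 23 is W: Alice should move to 22, handing over an L position.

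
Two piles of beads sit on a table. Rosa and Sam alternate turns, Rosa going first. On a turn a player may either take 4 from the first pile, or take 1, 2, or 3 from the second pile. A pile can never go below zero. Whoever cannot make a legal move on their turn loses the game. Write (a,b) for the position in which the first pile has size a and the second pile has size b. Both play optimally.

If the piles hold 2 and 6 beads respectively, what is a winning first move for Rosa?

Use the standard recursion: the mover loses at a terminal position; elsewhere, the mover wins exactly when some move hands the opponent an L position.
No move ever increases a pile, so every position that can arise here has a ≤ 2 and b ≤ 6; it is enough to label the cells with 0 ≤ a ≤ 2 and 0 ≤ b ≤ 6.
Every move lowers a or b (never raises either), so fill the grid row by row in increasing a, and left to right within a row: each cell's successors are then already labelled.
      b=0  b=1  b=2  b=3  b=4  b=5  b=6
a=0:    L    W    W    W    L    W    W
a=1:    L    W    W    W    L    W    W
a=2:    L    W    W    W    L    W    W
Cells with no legal move (terminal, hence L): (0,0), (1,0), (2,0).
The remaining L cells, each justified by listing all of its moves:
(0,4): →(0,3)(W), (0,2)(W), (0,1)(W) — all W, so L
(1,4): →(1,3)(W), (1,2)(W), (1,1)(W) — all W, so L
(2,4): →(2,3)(W), (2,2)(W), (2,1)(W) — all W, so L
Every other cell has at least one move into one of the L cells above, so it is W.
From (2,6), the L positions reachable in one move are: (2,4).

Move to (2,4).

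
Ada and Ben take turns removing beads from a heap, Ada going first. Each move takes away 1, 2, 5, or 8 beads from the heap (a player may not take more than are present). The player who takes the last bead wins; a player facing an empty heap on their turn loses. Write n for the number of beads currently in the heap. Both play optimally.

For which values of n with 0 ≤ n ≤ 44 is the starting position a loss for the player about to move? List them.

0, 3, 6, 9, 12, 15, 18, 21, 24, 27, 30, 33, 36, 39, 42

Compute win/loss labels from the base case upward. A position with no move is L. Any other position is W if it can reach an L in one move, else L.
n=0: no move → L
n=1: reaches L-position 0 → W
n=2: reaches L-position 0 → W
n=3: only reaches 2(W), 1(W), all W → L
n=4: reaches L-position 3 → W
n=5: reaches L-position 3 → W
n=6: only reaches 5(W), 4(W), 1(W), all W → L
n=7: reaches L-position 6 → W
n=8: reaches L-position 6 → W
n=9: only reaches 8(W), 7(W), 4(W), 1(W), all W → L
n=10: reaches L-position 9 → W
n=11: reaches L-position 9 → W
n=12: only reaches 11(W), 10(W), 7(W), 4(W), all W → L
n=13: reaches L-position 12 → W
n=14: reaches L-position 12 → W
n=15: only reaches 14(W), 13(W), 10(W), 7(W), all W → L
n=16: reaches L-position 15 → W
n=17: reaches L-position 15 → W
n=18: only reaches 17(W), 16(W), 13(W), 10(W), all W → L
n=19: reaches L-position 18 → W
n=20: reaches L-position 18 → W
n=21: only reaches 20(W), 19(W), 16(W), 13(W), all W → L
n=22: reaches L-position 21 → W
n=23: reaches L-position 21 → W
n=24: only reaches 23(W), 22(W), 19(W), 16(W), all W → L
n=25: reaches L-position 24 → W
n=26: reaches L-position 24 → W
n=27: only reaches 26(W), 25(W), 22(W), 19(W), all W → L
n=28: reaches L-position 27 → W
n=29: reaches L-position 27 → W
n=30: only reaches 29(W), 28(W), 25(W), 22(W), all W → L
n=31: reaches L-position 30 → W
n=32: reaches L-position 30 → W
n=33: only reaches 32(W), 31(W), 28(W), 25(W), all W → L
n=34: reaches L-position 33 → W
n=35: reaches L-position 33 → W
n=36: only reaches 35(W), 34(W), 31(W), 28(W), all W → L
n=37: reaches L-position 36 → W
n=38: reaches L-position 36 → W
n=39: only reaches 38(W), 37(W), 34(W), 31(W), all W → L
n=40: reaches L-position 39 → W
n=41: reaches L-position 39 → W
n=42: only reaches 41(W), 40(W), 37(W), 34(W), all W → L
n=43: reaches L-position 42 → W
n=44: reaches L-position 42 → W
The losing starting values of n are exactly the entries labelled L in this table (15 of them).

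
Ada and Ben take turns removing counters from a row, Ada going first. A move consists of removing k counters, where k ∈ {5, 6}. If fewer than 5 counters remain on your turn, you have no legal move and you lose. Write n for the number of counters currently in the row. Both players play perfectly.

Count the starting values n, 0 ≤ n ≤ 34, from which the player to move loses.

Use the standard recursion: the mover loses at a terminal position; elsewhere, the mover wins exactly when some move hands the opponent an L position.
n=0: no move → L
n=1: no move → L
n=2: no move → L
n=3: no move → L
n=4: no move → L
n=5: can move to 0, which is L ⇒ W
n=6: can move to 1, which is L ⇒ W
n=7: can move to 2, which is L ⇒ W
n=8: can move to 3, which is L ⇒ W
n=9: can move to 4, which is L ⇒ W
n=10: can move to 4, which is L ⇒ W
n=11: moves to 6(W), 5(W); every one is W ⇒ L
n=12: moves to 7(W), 6(W); every one is W ⇒ L
n=13: moves to 8(W), 7(W); every one is W ⇒ L
n=14: moves to 9(W), 8(W); every one is W ⇒ L
n=15: moves to 10(W), 9(W); every one is W ⇒ L
n=16: can move to 11, which is L ⇒ W
n=17: can move to 12, which is L ⇒ W
n=18: can move to 13, which is L ⇒ W
n=19: can move to 14, which is L ⇒ W
n=20: can move to 15, which is L ⇒ W
n=21: can move to 15, which is L ⇒ W
n=22: moves to 17(W), 16(W); every one is W ⇒ L
n=23: moves to 18(W), 17(W); every one is W ⇒ L
n=24: moves to 19(W), 18(W); every one is W ⇒ L
n=25: moves to 20(W), 19(W); every one is W ⇒ L
n=26: moves to 21(W), 20(W); every one is W ⇒ L
n=27: can move to 22, which is L ⇒ W
n=28: can move to 23, which is L ⇒ W
n=29: can move to 24, which is L ⇒ W
n=30: can move to 25, which is L ⇒ W
n=31: can move to 26, which is L ⇒ W
n=32: can move to 26, which is L ⇒ W
n=33: moves to 28(W), 27(W); every one is W ⇒ L
n=34: moves to 29(W), 28(W); every one is W ⇒ L
L entries with 0 ≤ n ≤ 34: n = 0, 1, 2, 3, 4, 11, 12, 13, 14, 15, 22, 23, 24, 25, 26, 33, 34; that makes 17.

17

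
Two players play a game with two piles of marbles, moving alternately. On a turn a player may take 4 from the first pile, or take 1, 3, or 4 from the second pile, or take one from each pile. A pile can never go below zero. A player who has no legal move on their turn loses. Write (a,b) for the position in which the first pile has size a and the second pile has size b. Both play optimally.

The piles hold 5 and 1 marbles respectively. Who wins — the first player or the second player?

Label each position W (a win for the player to move) or L (a loss). A position with no legal move is L; any other position is W exactly when some move reaches an L, and L when every move reaches a W.
No move ever increases a pile, so every position that can arise here has a ≤ 5 and b ≤ 1; it is enough to label the cells with 0 ≤ a ≤ 5 and 0 ≤ b ≤ 1.
Every move lowers a or b (never raises either), so fill the grid row by row in increasing a, and left to right within a row: each cell's successors are then already labelled.
      b=0  b=1
a=0:    L    W
a=1:    L    W
a=2:    L    W
a=3:    L    W
a=4:    W    W
a=5:    W    L
Cells with no legal move (terminal, hence L): (0,0), (1,0), (2,0), (3,0).
The remaining L cells, each justified by listing all of its moves:
(5,1): L (options (1,1)(W), (5,0)(W), (4,0)(W) are all W)
Every other cell has at least one move into one of the L cells above, so it is W.
Every move from (5,1) reaches a W position, so the mover loses.

The second player wins.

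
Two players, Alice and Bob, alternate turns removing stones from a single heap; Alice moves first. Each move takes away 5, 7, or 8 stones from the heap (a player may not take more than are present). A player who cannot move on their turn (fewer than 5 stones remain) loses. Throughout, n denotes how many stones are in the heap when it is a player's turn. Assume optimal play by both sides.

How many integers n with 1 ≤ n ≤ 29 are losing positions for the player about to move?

Classify positions by backward induction: terminal positions (no move available) are L. From any other position, the mover wins iff some move reaches an L.
n=0: no move → L
n=1: no move → L
n=2: no move → L
n=3: no move → L
n=4: no move → L
n=5: →0(L), so W
n=6: →1(L), so W
n=7: →2(L), so W
n=8: →3(L), so W
n=9: →4(L), so W
n=10: →3(L), so W
n=11: →4(L), so W
n=12: →4(L), so W
n=13: →8(W), 6(W), 5(W) — all W, so L
n=14: →9(W), 7(W), 6(W) — all W, so L
n=15: →10(W), 8(W), 7(W) — all W, so L
n=16: →11(W), 9(W), 8(W) — all W, so L
n=17: →12(W), 10(W), 9(W) — all W, so L
n=18: →13(L), so W
n=19: →14(L), so W
n=20: →15(L), so W
n=21: →16(L), so W
n=22: →17(L), so W
n=23: →16(L), so W
n=24: →17(L), so W
n=25: →17(L), so W
n=26: →21(W), 19(W), 18(W) — all W, so L
n=27: →22(W), 20(W), 19(W) — all W, so L
n=28: →23(W), 21(W), 20(W) — all W, so L
n=29: →24(W), 22(W), 21(W) — all W, so L
L entries with 1 ≤ n ≤ 29 (n=0 is outside the asked range and is not counted): n = 1, 2, 3, 4, 13, 14, 15, 16, 17, 26, 27, 28, 29; that makes 13.

13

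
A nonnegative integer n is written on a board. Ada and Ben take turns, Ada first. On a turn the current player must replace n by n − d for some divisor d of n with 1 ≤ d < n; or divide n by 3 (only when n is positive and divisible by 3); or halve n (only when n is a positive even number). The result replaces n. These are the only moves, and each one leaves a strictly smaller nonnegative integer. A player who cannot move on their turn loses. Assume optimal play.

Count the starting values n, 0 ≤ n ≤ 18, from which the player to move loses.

Work bottom-up. With no move the player to move loses. Otherwise the position is W if at least one move leads to an L position for the opponent, and L if every move leads to a W.
n=0: no move → L
n=1: no move → L
n=2: can move to 1, which is L ⇒ W
n=3: can move to 1, which is L ⇒ W
n=4: moves to 2(W), 3(W); every one is W ⇒ L
n=5: can move to 4, which is L ⇒ W
n=6: can move to 4, which is L ⇒ W
n=7: the only move is to 6(W), a W ⇒ L
n=8: can move to 4, which is L ⇒ W
n=9: moves to 3(W), 6(W), 8(W); every one is W ⇒ L
n=10: can move to 9, which is L ⇒ W
n=11: the only move is to 10(W), a W ⇒ L
n=12: can move to 4, which is L ⇒ W
n=13: the only move is to 12(W), a W ⇒ L
n=14: can move to 7, which is L ⇒ W
n=15: moves to 5(W), 10(W), 12(W), 14(W); every one is W ⇒ L
n=16: can move to 15, which is L ⇒ W
n=17: the only move is to 16(W), a W ⇒ L
n=18: can move to 9, which is L ⇒ W
L entries with 0 ≤ n ≤ 18: n = 0, 1, 4, 7, 9, 11, 13, 15, 17; that makes 9.

9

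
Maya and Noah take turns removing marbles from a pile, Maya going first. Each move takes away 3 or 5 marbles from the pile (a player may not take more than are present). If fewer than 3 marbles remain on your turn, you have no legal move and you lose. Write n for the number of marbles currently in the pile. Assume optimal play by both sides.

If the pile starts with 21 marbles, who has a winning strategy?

Maya wins.

Build the W/L table. Terminal = L. A non-terminal position is W if it has a move to some L; otherwise it is L.
n=0: no move → L
n=1: no move → L
n=2: no move → L
n=3: W (go to 0, an L position)
n=4: W (go to 1, an L position)
n=5: W (go to 2, an L position)
n=6: W (go to 1, an L position)
n=7: W (go to 2, an L position)
n=8: L (options 5(W), 3(W) are all W)
n=9: L (options 6(W), 4(W) are all W)
n=10: L (options 7(W), 5(W) are all W)
n=11: W (go to 8, an L position)
n=12: W (go to 9, an L position)
n=13: W (go to 10, an L position)
n=14: W (go to 9, an L position)
n=15: W (go to 10, an L position)
n=16: L (options 13(W), 11(W) are all W)
n=17: L (options 14(W), 12(W) are all W)
n=18: L (options 15(W), 13(W) are all W)
n=19: W (go to 16, an L position)
n=20: W (go to 17, an L position)
n=21: W (go to 18, an L position)
From 21 Maya can remove 3, leaving 18, reaching an L position.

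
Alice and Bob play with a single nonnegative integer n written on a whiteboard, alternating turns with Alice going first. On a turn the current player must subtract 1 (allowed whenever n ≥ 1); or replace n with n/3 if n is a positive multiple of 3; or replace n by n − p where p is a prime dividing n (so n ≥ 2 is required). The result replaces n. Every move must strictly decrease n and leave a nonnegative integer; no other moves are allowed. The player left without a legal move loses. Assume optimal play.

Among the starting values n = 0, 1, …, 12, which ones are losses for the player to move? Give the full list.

Build the W/L table. Terminal = L. A non-terminal position is W if it has a move to some L; otherwise it is L.
n=0: no move → L
n=1: →0(L), so W
n=2: →0(L), so W
n=3: →0(L), so W
n=4: →2(W), 3(W) — all W, so L
n=5: →0(L), so W
n=6: →4(L), so W
n=7: →0(L), so W
n=8: →6(W), 7(W) — all W, so L
n=9: →8(L), so W
n=10: →8(L), so W
n=11: →0(L), so W
n=12: →4(L), so W
The losing starting values of n are exactly the entries labelled L in this table (3 of them).

0, 4, 8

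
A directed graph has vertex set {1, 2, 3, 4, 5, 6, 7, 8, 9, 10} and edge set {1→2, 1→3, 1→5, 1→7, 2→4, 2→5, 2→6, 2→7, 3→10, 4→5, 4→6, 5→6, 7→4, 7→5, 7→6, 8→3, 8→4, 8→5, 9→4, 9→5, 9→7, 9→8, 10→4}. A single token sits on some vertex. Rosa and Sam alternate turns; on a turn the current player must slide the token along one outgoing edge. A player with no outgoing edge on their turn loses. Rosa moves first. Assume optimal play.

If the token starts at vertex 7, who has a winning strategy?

Rosa wins.

Compute win/loss labels from the base case upward. A position with no move is L. Any other position is W if it can reach an L in one move, else L.
Every edge goes from a vertex to one that appears earlier in the order 6, 5, 4, 7, 10, 2, 3, 1, 8, 9, so processing vertices in that order labels each vertex after all of its successors.
6: no outgoing edge → L
5: can move to 6, which is L ⇒ W
4: can move to 6, which is L ⇒ W
7: can move to 6, which is L ⇒ W
10: the only move is to 4(W), a W ⇒ L
2: can move to 6, which is L ⇒ W
3: can move to 10, which is L ⇒ W
1: moves to 3(W), 2(W), 7(W), 5(W); every one is W ⇒ L
8: moves to 3(W), 4(W), 5(W); every one is W ⇒ L
9: can move to 8, which is L ⇒ W
From 7 Rosa can move to 6, reaching an L position.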